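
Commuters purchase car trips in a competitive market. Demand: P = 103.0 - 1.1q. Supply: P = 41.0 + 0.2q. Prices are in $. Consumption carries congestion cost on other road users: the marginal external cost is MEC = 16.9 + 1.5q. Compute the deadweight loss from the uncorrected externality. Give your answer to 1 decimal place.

Market equilibrium (private): 41.0 + 0.2q = 103.0 - 1.1q → q_m = 47.6923.
Social marginal benefit = demand − MEC = 86.1 - 2.6q.
Set SMB = MC: 86.1 - 2.6q = 41.0 + 0.2q → q* = 16.1071.
The welfare-loss triangle has base |q_m − q*| and height MEC(q_m) (the vertical gap between SMB and MC is zero at q* and MEC at q_m).
DWL = ½ × 31.5852 × 88.4385 = 1396.6739.

DWL = $1396.7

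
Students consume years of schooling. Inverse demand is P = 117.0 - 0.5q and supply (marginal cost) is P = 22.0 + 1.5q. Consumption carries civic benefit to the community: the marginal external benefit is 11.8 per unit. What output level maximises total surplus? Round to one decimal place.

Social marginal benefit = demand + MEB = 128.8 - 0.5q.
Set SMB = MC: 128.8 - 0.5q = 22.0 + 1.5q → q* = 53.4000.

q* = 53.4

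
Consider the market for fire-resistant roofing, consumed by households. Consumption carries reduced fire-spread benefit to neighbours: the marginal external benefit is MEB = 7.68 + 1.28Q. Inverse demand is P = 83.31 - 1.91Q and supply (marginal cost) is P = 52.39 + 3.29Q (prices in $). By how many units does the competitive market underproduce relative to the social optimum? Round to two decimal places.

Market equilibrium (private): 52.39 + 3.29Q = 83.31 - 1.91Q → Q_m = 5.9462.
Social marginal benefit = demand + MEB = 90.99 - 0.63Q.
Set SMB = MC: 90.99 - 0.63Q = 52.39 + 3.29Q → Q* = 9.8469.
Gap = |5.9462 − 9.8469| = 3.9007.

3.90 units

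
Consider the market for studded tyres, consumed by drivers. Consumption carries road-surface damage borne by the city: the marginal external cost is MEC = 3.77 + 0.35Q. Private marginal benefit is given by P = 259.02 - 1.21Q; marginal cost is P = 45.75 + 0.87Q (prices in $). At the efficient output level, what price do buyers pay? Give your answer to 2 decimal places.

P = $154.70

Social marginal benefit = demand − MEC = 255.25 - 1.56Q.
Set SMB = MC: 255.25 - 1.56Q = 45.75 + 0.87Q → Q* = 86.2140.
Consumer price on the demand curve at Q*: 259.02 − 1.21×86.2140 = 154.7011.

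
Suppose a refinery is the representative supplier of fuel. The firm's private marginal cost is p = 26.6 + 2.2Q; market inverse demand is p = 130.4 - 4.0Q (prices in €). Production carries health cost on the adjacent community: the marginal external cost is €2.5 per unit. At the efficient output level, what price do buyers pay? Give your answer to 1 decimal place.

Social marginal cost = private MC + MEC = 29.1 + 2.2Q.
Set SMC = demand: 29.1 + 2.2Q = 130.4 - 4.0Q → Q* = 16.3387.
Consumer price on the demand curve at Q*: 130.4 − 4.0×16.3387 = 65.0452.

P = €65.0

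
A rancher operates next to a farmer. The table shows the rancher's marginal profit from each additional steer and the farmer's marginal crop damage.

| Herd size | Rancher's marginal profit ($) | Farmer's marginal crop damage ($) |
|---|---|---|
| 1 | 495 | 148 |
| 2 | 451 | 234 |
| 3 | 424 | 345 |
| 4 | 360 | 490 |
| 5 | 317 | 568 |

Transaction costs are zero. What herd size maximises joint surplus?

Bargaining reaches the level where marginal profit last exceeds marginal crop damage.
That holds through level 3 (424 ≥ 345) but not at 4 (360 < 490).

3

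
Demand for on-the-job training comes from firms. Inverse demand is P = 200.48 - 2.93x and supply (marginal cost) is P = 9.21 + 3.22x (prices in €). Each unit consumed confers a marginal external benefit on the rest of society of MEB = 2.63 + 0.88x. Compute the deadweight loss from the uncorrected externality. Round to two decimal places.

DWL = €85.38

Market equilibrium (private): 9.21 + 3.22x = 200.48 - 2.93x → x_m = 31.1008.
Social marginal benefit = demand + MEB = 203.11 - 2.05x.
Set SMB = MC: 203.11 - 2.05x = 9.21 + 3.22x → x* = 36.7932.
Height of the DWL triangle at x_m is SMB(x_m) − MC(x_m) = MEB(x_m) = 29.9987.
DWL = ½ × 5.6924 × 29.9987 = 85.3823.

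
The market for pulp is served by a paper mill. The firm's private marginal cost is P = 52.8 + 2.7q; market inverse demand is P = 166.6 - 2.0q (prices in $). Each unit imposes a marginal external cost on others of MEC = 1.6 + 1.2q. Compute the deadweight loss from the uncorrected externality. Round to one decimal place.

Market equilibrium (private): 52.8 + 2.7q = 166.6 - 2.0q → q_m = 24.2128.
Social marginal cost = private MC + MEC = 54.4 + 3.9q.
Set SMC = demand: 54.4 + 3.9q = 166.6 - 2.0q → q* = 19.0169.
The loss is the area between SMC and demand from q* to q_m; with linear curves that's a triangle of height MEC(q_m).
DWL = ½ × 5.1959 × 30.6553 = 79.6409.

DWL = $79.6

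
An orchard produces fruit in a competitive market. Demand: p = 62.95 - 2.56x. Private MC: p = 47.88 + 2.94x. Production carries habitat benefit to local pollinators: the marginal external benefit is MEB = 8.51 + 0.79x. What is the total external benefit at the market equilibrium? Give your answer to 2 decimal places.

26.28

Market equilibrium (private): 47.88 + 2.94x = 62.95 - 2.56x → x_m = 2.7400.
Total external benefit = ∫₀^{x_m} (8.51 + 0.79x) dx = 8.51×2.7400 + ½×0.79×2.7400² = 26.2829.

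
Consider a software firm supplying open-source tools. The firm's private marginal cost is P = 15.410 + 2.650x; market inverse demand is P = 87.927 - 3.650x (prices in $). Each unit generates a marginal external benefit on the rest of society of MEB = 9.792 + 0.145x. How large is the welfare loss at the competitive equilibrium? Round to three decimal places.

Market equilibrium (private): 15.410 + 2.650x = 87.927 - 3.650x → x_m = 11.5106.
Social marginal cost = private MC − MEB = 5.618 + 2.505x.
Set SMC = demand: 5.618 + 2.505x = 87.927 - 3.650x → x* = 13.3727.
Height of the DWL triangle at x_m is demand(x_m) − SMC(x_m) = MEB(x_m) = 11.4610.
DWL = ½ × 1.8621 × 11.4610 = 10.6708.

DWL = $10.671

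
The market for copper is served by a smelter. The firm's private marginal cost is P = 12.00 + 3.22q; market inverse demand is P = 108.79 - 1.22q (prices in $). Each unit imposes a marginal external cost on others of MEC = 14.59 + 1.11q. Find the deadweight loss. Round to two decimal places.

DWL = $135.54

Market equilibrium (private): 12.00 + 3.22q = 108.79 - 1.22q → q_m = 21.7995.
Social marginal cost = private MC + MEC = 26.59 + 4.33q.
Set SMC = demand: 26.59 + 4.33q = 108.79 - 1.22q → q* = 14.8108.
Height of the DWL triangle at q_m is SMC(q_m) − demand(q_m) = MEC(q_m) = 38.7875.
DWL = ½ × 6.9887 × 38.7875 = 135.5371.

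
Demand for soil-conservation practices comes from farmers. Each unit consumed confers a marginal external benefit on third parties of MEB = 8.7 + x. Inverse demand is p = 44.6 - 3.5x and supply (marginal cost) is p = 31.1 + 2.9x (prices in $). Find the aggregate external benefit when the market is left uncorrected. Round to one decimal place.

$20.6

Market equilibrium (private): 31.1 + 2.9x = 44.6 - 3.5x → x_m = 2.1094.
Total external benefit = ∫₀^{x_m} (8.7 + 1.0x) dx = 8.7×2.1094 + ½×1.0×2.1094² = 20.5766.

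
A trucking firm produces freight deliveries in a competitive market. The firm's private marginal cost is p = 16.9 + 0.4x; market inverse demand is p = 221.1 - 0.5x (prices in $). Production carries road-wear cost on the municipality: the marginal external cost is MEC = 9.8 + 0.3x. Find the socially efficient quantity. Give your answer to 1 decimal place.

x* = 162.0

Social marginal cost = private MC + MEC = 26.7 + 0.7x.
Set SMC = demand: 26.7 + 0.7x = 221.1 - 0.5x → x* = 162.0000.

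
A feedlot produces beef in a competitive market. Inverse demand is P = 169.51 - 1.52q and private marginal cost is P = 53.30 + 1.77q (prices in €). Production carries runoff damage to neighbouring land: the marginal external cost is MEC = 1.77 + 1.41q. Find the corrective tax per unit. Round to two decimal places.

Social marginal cost = private MC + MEC = 55.07 + 3.18q.
Set SMC = demand: 55.07 + 3.18q = 169.51 - 1.52q → q* = 24.3489.
The Pigouvian tax equals MEC at q*: 1.77 + 1.41×24.3489 = 36.1019.

tax = €36.10 per unit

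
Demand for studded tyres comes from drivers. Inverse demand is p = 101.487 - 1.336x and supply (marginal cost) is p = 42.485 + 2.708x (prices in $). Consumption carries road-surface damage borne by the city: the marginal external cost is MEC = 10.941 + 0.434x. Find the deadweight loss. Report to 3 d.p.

DWL = $33.314

Market equilibrium (private): 42.485 + 2.708x = 101.487 - 1.336x → x_m = 14.5900.
Social marginal benefit = demand − MEC = 90.546 - 1.770x.
Set SMB = MC: 90.546 - 1.770x = 42.485 + 2.708x → x* = 10.7327.
The loss is the area between SMB and MC from x* to x_m; with linear curves that's a triangle of height MEC(x_m).
DWL = ½ × 3.8573 × 17.2731 = 33.3138.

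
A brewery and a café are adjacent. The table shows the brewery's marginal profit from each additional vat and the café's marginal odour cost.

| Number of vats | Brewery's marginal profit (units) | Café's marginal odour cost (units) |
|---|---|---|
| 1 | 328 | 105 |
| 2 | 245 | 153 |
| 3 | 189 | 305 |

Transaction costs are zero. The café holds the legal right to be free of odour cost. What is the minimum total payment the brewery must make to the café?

Efficient level: marginal profit ≥ marginal odour cost through level 2, so k* = 2.
With the café holding the right, the brewery must at least compensate total damage at k*: 105 + 153 = 258.

258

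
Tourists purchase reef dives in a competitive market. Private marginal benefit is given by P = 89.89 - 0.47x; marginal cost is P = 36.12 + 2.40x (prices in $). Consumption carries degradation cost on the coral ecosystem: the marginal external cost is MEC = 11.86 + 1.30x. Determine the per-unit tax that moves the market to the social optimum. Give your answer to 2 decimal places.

tax = $24.93 per unit

Social marginal benefit = demand − MEC = 78.03 - 1.77x.
Set SMB = MC: 78.03 - 1.77x = 36.12 + 2.40x → x* = 10.0504.
The Pigouvian tax equals MEC at x*: 11.86 + 1.30×10.0504 = 24.9255.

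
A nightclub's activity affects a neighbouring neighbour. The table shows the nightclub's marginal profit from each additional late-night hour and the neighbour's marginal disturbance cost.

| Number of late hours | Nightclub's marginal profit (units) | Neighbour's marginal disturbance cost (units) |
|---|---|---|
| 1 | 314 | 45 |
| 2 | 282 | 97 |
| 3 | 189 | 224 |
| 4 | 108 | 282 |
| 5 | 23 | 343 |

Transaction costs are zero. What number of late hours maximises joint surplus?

2

Bargaining reaches the level where marginal profit last exceeds marginal disturbance cost.
That holds through level 2 (282 ≥ 97) but not at 3 (189 < 224).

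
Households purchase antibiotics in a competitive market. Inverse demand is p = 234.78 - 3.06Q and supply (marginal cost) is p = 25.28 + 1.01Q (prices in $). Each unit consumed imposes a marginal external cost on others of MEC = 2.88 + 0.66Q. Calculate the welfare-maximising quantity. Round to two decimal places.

Q* = 43.68

Social marginal benefit = demand − MEC = 231.90 - 3.72Q.
Set SMB = MC: 231.90 - 3.72Q = 25.28 + 1.01Q → Q* = 43.6829.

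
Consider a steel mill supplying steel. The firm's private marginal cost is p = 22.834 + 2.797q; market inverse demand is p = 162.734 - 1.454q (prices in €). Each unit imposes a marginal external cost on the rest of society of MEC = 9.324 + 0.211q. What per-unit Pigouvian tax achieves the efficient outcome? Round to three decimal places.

Social marginal cost = private MC + MEC = 32.158 + 3.008q.
Set SMC = demand: 32.158 + 3.008q = 162.734 - 1.454q → q* = 29.2640.
The Pigouvian tax equals MEC at q*: 9.324 + 0.211×29.2640 = 15.4987.

tax = €15.499 per unit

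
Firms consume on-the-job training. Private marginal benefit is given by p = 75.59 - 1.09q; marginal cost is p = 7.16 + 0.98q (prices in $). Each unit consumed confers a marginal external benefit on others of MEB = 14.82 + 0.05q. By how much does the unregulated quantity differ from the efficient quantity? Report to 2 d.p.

8.15 units

Market equilibrium (private): 7.16 + 0.98q = 75.59 - 1.09q → q_m = 33.0580.
Social marginal benefit = demand + MEB = 90.41 - 1.04q.
Set SMB = MC: 90.41 - 1.04q = 7.16 + 0.98q → q* = 41.2129.
Gap = |33.0580 − 41.2129| = 8.1549.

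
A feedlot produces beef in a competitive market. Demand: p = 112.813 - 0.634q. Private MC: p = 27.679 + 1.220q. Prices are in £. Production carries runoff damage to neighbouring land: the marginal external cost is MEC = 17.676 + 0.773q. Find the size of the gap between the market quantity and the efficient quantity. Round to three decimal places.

20.240 units

Market equilibrium (private): 27.679 + 1.220q = 112.813 - 0.634q → q_m = 45.9191.
Social marginal cost = private MC + MEC = 45.355 + 1.993q.
Set SMC = demand: 45.355 + 1.993q = 112.813 - 0.634q → q* = 25.6787.
Gap = |45.9191 − 25.6787| = 20.2404.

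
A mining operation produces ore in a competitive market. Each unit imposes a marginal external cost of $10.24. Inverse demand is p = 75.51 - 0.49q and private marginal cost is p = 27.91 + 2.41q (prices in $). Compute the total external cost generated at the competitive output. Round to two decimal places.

$168.08

Market equilibrium (private): 27.91 + 2.41q = 75.51 - 0.49q → q_m = 16.4138.
Total external cost = MEC × q_m = 10.24 × 16.4138 = 168.0773.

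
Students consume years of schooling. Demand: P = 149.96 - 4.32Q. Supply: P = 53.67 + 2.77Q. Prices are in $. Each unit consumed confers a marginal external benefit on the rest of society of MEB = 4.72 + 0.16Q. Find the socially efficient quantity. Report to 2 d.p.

Q* = 14.58

Social marginal benefit = demand + MEB = 154.68 - 4.16Q.
Set SMB = MC: 154.68 - 4.16Q = 53.67 + 2.77Q → Q* = 14.5758.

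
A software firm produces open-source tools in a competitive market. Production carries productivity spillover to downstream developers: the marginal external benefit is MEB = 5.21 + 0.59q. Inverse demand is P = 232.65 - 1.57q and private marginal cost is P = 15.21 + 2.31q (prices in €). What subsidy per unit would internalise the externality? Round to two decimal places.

Social marginal cost = private MC − MEB = 10.00 + 1.72q.
Set SMC = demand: 10.00 + 1.72q = 232.65 - 1.57q → q* = 67.6748.
The Pigouvian subsidy equals MEB at q*: 5.21 + 0.59×67.6748 = 45.1381.

subsidy = €45.14 per unit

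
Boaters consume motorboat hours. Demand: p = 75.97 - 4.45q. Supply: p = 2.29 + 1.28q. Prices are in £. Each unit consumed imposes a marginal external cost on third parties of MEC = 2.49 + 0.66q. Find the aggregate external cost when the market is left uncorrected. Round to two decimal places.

Market equilibrium (private): 2.29 + 1.28q = 75.97 - 4.45q → q_m = 12.8586.
Total external cost = ∫₀^{q_m} (2.49 + 0.66q) dq = 2.49×12.8586 + ½×0.66×12.8586² = 86.5813.

£86.58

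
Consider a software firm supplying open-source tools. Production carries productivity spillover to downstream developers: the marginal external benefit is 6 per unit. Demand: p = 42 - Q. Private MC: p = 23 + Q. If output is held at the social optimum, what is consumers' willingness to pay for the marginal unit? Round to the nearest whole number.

Social marginal cost = private MC − MEB = 17 + Q.
Set SMC = demand: 17 + Q = 42 - Q → Q* = 12.5000.
Consumer price on the demand curve at Q*: 42 − 1×12.5000 = 29.5000.

P = 30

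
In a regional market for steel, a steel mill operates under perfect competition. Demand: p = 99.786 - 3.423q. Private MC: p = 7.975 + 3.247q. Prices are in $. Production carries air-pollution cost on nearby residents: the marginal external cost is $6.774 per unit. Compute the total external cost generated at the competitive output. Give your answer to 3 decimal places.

$93.243

Market equilibrium (private): 7.975 + 3.247q = 99.786 - 3.423q → q_m = 13.7648.
Total external cost = MEC × q_m = 6.774 × 13.7648 = 93.2428.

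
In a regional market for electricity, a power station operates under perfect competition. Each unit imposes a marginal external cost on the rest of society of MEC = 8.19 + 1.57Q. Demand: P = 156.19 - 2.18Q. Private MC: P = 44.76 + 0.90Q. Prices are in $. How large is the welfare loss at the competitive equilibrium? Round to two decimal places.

Market equilibrium (private): 44.76 + 0.90Q = 156.19 - 2.18Q → Q_m = 36.1786.
Social marginal cost = private MC + MEC = 52.95 + 2.47Q.
Set SMC = demand: 52.95 + 2.47Q = 156.19 - 2.18Q → Q* = 22.2022.
Between Q* and Q_m the wedge SMC − demand runs linearly from 0 to MEC(Q_m), so the loss is a triangle.
DWL = ½ × 13.9764 × 64.9904 = 454.1659.

DWL = $454.17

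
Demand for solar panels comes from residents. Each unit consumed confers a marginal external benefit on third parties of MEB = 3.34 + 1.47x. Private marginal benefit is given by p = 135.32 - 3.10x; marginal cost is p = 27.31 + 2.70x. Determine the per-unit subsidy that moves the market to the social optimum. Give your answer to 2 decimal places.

subsidy = 41.14 per unit

Social marginal benefit = demand + MEB = 138.66 - 1.63x.
Set SMB = MC: 138.66 - 1.63x = 27.31 + 2.70x → x* = 25.7159.
The Pigouvian subsidy equals MEB at x*: 3.34 + 1.47×25.7159 = 41.1424.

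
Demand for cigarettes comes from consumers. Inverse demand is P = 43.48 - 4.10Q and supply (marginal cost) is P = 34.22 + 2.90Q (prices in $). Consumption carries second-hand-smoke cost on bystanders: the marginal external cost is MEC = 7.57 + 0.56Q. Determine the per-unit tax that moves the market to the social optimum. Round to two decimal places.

Social marginal benefit = demand − MEC = 35.91 - 4.66Q.
Set SMB = MC: 35.91 - 4.66Q = 34.22 + 2.90Q → Q* = 0.2235.
The Pigouvian tax equals MEC at Q*: 7.57 + 0.56×0.2235 = 7.6952.

tax = $7.70 per unit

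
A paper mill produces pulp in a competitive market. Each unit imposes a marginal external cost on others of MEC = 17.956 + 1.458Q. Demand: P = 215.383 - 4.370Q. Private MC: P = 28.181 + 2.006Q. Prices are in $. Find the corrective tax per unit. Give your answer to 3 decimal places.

Social marginal cost = private MC + MEC = 46.137 + 3.464Q.
Set SMC = demand: 46.137 + 3.464Q = 215.383 - 4.370Q → Q* = 21.6040.
The Pigouvian tax equals MEC at Q*: 17.956 + 1.458×21.6040 = 49.4546.

tax = $49.455 per unit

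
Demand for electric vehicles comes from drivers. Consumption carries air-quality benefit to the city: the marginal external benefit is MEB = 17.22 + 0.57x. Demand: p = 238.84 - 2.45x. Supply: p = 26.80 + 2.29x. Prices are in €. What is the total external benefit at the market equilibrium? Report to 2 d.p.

Market equilibrium (private): 26.80 + 2.29x = 238.84 - 2.45x → x_m = 44.7342.
Total external benefit = ∫₀^{x_m} (17.22 + 0.57x) dx = 17.22×44.7342 + ½×0.57×44.7342² = 1340.6503.

€1340.65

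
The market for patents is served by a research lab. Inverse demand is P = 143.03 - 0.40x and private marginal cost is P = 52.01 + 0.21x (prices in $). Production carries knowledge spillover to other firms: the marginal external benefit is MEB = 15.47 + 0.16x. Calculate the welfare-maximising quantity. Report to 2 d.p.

Social marginal cost = private MC − MEB = 36.54 + 0.05x.
Set SMC = demand: 36.54 + 0.05x = 143.03 - 0.40x → x* = 236.6444.

x* = 236.64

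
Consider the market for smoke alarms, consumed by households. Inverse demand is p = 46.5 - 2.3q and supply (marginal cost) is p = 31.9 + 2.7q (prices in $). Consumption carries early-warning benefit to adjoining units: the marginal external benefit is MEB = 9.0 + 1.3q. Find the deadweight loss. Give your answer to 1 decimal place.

DWL = $22.1

Market equilibrium (private): 31.9 + 2.7q = 46.5 - 2.3q → q_m = 2.9200.
Social marginal benefit = demand + MEB = 55.5 - q.
Set SMB = MC: 55.5 - q = 31.9 + 2.7q → q* = 6.3784.
Between q* and q_m the wedge SMB − MC runs linearly from 0 to MEB(q_m), so the loss is a triangle.
DWL = ½ × 3.4584 × 12.7960 = 22.1268.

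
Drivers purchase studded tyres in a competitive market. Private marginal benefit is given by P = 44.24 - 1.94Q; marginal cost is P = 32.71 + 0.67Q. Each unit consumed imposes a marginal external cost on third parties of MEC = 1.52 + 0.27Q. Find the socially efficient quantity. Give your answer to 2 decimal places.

Social marginal benefit = demand − MEC = 42.72 - 2.21Q.
Set SMB = MC: 42.72 - 2.21Q = 32.71 + 0.67Q → Q* = 3.4757.

Q* = 3.48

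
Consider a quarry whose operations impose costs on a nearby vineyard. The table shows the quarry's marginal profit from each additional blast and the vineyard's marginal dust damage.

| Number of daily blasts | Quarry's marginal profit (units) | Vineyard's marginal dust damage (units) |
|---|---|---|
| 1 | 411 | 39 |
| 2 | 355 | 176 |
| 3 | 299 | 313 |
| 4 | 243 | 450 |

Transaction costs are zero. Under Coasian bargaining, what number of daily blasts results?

Bargaining reaches the level where marginal profit last exceeds marginal dust damage.
That holds through level 2 (355 ≥ 176) but not at 3 (299 < 313).

2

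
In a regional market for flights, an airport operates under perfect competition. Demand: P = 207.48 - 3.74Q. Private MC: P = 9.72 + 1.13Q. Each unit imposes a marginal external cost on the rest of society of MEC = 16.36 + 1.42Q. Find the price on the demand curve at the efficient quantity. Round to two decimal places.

Social marginal cost = private MC + MEC = 26.08 + 2.55Q.
Set SMC = demand: 26.08 + 2.55Q = 207.48 - 3.74Q → Q* = 28.8394.
Consumer price on the demand curve at Q*: 207.48 − 3.74×28.8394 = 99.6206.

P = 99.62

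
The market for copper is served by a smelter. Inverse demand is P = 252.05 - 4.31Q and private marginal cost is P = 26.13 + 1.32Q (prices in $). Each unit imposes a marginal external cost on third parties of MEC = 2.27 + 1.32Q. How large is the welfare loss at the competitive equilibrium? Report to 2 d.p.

DWL = $219.52

Market equilibrium (private): 26.13 + 1.32Q = 252.05 - 4.31Q → Q_m = 40.1279.
Social marginal cost = private MC + MEC = 28.40 + 2.64Q.
Set SMC = demand: 28.40 + 2.64Q = 252.05 - 4.31Q → Q* = 32.1799.
Between Q* and Q_m the wedge SMC − demand runs linearly from 0 to MEC(Q_m), so the loss is a triangle.
DWL = ½ × 7.9480 × 55.2388 = 219.5190.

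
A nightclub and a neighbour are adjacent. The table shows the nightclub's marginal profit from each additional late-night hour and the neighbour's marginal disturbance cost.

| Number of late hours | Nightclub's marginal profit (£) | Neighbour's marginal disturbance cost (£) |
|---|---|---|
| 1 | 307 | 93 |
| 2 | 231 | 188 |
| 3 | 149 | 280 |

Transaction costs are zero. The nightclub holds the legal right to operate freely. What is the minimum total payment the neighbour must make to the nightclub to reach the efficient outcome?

Left alone the nightclub would choose level 3 (marginal profit stays positive).
Efficient level: k* = 2 (marginal profit ≥ marginal disturbance cost through 2).
The neighbour must at least cover the nightclub's forgone profit from cutting 3→2: 149 = 149.

£149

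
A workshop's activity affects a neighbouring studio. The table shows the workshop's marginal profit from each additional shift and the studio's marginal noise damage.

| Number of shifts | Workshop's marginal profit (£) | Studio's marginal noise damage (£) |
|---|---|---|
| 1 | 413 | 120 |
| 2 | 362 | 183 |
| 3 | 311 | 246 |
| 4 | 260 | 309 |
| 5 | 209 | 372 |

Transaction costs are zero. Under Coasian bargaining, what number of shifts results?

3

Bargaining reaches the level where marginal profit last exceeds marginal noise damage.
That holds through level 3 (311 ≥ 246) but not at 4 (260 < 309).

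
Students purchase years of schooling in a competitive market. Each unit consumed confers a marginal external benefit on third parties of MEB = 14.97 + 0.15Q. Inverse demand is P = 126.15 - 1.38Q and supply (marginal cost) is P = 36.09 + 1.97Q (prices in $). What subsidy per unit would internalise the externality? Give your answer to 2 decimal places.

subsidy = $19.89 per unit

Social marginal benefit = demand + MEB = 141.12 - 1.23Q.
Set SMB = MC: 141.12 - 1.23Q = 36.09 + 1.97Q → Q* = 32.8219.
The Pigouvian subsidy equals MEB at Q*: 14.97 + 0.15×32.8219 = 19.8933.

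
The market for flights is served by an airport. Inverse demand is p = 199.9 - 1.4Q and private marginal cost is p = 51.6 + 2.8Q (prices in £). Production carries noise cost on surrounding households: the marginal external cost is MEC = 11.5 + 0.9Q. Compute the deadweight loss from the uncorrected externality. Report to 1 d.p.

DWL = £183.6

Market equilibrium (private): 51.6 + 2.8Q = 199.9 - 1.4Q → Q_m = 35.3095.
Social marginal cost = private MC + MEC = 63.1 + 3.7Q.
Set SMC = demand: 63.1 + 3.7Q = 199.9 - 1.4Q → Q* = 26.8235.
The welfare-loss triangle has base |Q_m − Q*| and height MEC(Q_m) (the vertical gap between SMC and demand is zero at Q* and MEC at Q_m).
DWL = ½ × 8.4860 × 43.2786 = 183.6311.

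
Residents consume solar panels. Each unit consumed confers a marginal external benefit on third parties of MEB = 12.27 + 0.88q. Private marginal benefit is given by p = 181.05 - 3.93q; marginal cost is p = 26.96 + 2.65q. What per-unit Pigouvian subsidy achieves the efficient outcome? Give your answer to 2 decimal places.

subsidy = 37.95 per unit

Social marginal benefit = demand + MEB = 193.32 - 3.05q.
Set SMB = MC: 193.32 - 3.05q = 26.96 + 2.65q → q* = 29.1860.
The Pigouvian subsidy equals MEB at q*: 12.27 + 0.88×29.1860 = 37.9537.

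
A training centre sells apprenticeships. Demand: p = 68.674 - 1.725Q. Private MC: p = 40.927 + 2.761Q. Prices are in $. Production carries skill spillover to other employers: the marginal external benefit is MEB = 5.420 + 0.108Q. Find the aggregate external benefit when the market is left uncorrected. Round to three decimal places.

Market equilibrium (private): 40.927 + 2.761Q = 68.674 - 1.725Q → Q_m = 6.1852.
Total external benefit = ∫₀^{Q_m} (5.420 + 0.108Q) dQ = 5.420×6.1852 + ½×0.108×6.1852² = 35.5896.

$35.590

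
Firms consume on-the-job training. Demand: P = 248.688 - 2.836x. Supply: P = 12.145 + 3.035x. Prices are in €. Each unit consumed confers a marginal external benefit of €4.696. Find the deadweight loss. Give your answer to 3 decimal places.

Market equilibrium (private): 12.145 + 3.035x = 248.688 - 2.836x → x_m = 40.2901.
Social marginal benefit = demand + MEB = 253.384 - 2.836x.
Set SMB = MC: 253.384 - 2.836x = 12.145 + 3.035x → x* = 41.0899.
The loss is the area between SMB and MC from x* to x_m; with linear curves that's a triangle of height MEB(x_m).
DWL = ½ × 0.7998 × 4.6960 = 1.8779.

DWL = €1.878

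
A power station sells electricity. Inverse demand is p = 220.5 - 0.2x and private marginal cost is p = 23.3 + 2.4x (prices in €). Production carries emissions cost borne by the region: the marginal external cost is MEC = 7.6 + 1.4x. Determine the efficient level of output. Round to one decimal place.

Social marginal cost = private MC + MEC = 30.9 + 3.8x.
Set SMC = demand: 30.9 + 3.8x = 220.5 - 0.2x → x* = 47.4000.

x* = 47.4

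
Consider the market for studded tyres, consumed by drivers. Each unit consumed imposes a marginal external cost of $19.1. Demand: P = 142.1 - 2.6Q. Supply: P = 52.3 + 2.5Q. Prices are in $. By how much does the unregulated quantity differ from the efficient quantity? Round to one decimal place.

3.7 units

Market equilibrium (private): 52.3 + 2.5Q = 142.1 - 2.6Q → Q_m = 17.6078.
Social marginal benefit = demand − MEC = 123.0 - 2.6Q.
Set SMB = MC: 123.0 - 2.6Q = 52.3 + 2.5Q → Q* = 13.8627.
Gap = |17.6078 − 13.8627| = 3.7451.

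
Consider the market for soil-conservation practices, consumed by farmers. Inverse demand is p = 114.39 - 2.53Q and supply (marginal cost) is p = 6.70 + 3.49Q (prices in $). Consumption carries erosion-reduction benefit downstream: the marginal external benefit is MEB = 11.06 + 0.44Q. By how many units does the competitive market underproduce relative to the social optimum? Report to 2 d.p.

Market equilibrium (private): 6.70 + 3.49Q = 114.39 - 2.53Q → Q_m = 17.8887.
Social marginal benefit = demand + MEB = 125.45 - 2.09Q.
Set SMB = MC: 125.45 - 2.09Q = 6.70 + 3.49Q → Q* = 21.2814.
Gap = |17.8887 − 21.2814| = 3.3927.

3.39 units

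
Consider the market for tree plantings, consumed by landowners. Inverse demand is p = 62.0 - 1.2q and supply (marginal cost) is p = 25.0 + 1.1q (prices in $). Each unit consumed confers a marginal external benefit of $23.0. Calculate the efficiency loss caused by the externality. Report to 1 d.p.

Market equilibrium (private): 25.0 + 1.1q = 62.0 - 1.2q → q_m = 16.0870.
Social marginal benefit = demand + MEB = 85.0 - 1.2q.
Set SMB = MC: 85.0 - 1.2q = 25.0 + 1.1q → q* = 26.0870.
Between q* and q_m the wedge SMB − MC runs linearly from 0 to MEB(q_m), so the loss is a triangle.
DWL = ½ × 10.0000 × 23.0000 = 115.0000.

DWL = $115.0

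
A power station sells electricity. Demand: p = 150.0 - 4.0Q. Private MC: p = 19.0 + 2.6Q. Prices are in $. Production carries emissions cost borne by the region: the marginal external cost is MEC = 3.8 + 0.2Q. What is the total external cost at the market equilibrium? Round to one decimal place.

$114.8

Market equilibrium (private): 19.0 + 2.6Q = 150.0 - 4.0Q → Q_m = 19.8485.
Total external cost = ∫₀^{Q_m} (3.8 + 0.2Q) dQ = 3.8×19.8485 + ½×0.2×19.8485² = 114.8206.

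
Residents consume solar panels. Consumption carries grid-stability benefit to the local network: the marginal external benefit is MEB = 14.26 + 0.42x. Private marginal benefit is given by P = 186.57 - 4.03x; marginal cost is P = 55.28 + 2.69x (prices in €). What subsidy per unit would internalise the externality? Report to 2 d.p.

subsidy = €23.96 per unit

Social marginal benefit = demand + MEB = 200.83 - 3.61x.
Set SMB = MC: 200.83 - 3.61x = 55.28 + 2.69x → x* = 23.1032.
The Pigouvian subsidy equals MEB at x*: 14.26 + 0.42×23.1032 = 23.9633.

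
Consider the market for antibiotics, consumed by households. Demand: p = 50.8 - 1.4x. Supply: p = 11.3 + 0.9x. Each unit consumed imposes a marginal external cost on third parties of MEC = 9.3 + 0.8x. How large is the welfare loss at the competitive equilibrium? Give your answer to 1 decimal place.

DWL = 85.6

Market equilibrium (private): 11.3 + 0.9x = 50.8 - 1.4x → x_m = 17.1739.
Social marginal benefit = demand − MEC = 41.5 - 2.2x.
Set SMB = MC: 41.5 - 2.2x = 11.3 + 0.9x → x* = 9.7419.
Height of the DWL triangle at x_m is MC(x_m) − SMB(x_m) = MEC(x_m) = 23.0391.
DWL = ½ × 7.4320 × 23.0391 = 85.6133.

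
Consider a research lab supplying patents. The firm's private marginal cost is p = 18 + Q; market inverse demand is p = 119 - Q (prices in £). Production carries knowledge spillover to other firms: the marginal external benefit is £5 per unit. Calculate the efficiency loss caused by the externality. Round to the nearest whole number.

Market equilibrium (private): 18 + Q = 119 - Q → Q_m = 50.5000.
Social marginal cost = private MC − MEB = 13 + Q.
Set SMC = demand: 13 + Q = 119 - Q → Q* = 53.0000.
The loss is the area between SMC and demand from Q* to Q_m; with linear curves that's a triangle of height MEB(Q_m).
DWL = ½ × 2.5000 × 5.0000 = 6.2500.

DWL = £6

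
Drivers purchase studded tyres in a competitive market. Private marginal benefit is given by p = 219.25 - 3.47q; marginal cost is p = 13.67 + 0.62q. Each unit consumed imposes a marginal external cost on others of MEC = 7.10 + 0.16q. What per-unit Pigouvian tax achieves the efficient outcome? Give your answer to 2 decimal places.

Social marginal benefit = demand − MEC = 212.15 - 3.63q.
Set SMB = MC: 212.15 - 3.63q = 13.67 + 0.62q → q* = 46.7012.
The Pigouvian tax equals MEC at q*: 7.10 + 0.16×46.7012 = 14.5722.

tax = 14.57 per unit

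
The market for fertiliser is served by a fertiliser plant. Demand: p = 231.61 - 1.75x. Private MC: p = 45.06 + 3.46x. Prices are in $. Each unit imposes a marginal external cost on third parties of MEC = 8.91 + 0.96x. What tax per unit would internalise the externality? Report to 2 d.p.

tax = $36.55 per unit

Social marginal cost = private MC + MEC = 53.97 + 4.42x.
Set SMC = demand: 53.97 + 4.42x = 231.61 - 1.75x → x* = 28.7909.
The Pigouvian tax equals MEC at x*: 8.91 + 0.96×28.7909 = 36.5493.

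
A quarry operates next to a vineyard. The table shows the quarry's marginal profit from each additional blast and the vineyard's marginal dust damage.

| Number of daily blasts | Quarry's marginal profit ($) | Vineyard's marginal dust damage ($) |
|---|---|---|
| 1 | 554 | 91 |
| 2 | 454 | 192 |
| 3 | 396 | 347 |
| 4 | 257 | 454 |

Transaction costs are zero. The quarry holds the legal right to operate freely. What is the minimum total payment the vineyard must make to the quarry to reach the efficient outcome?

$257

Left alone the quarry would choose level 4 (marginal profit stays positive).
Efficient level: k* = 3 (marginal profit ≥ marginal dust damage through 3).
The vineyard must at least cover the quarry's forgone profit from cutting 4→3: 257 = 257.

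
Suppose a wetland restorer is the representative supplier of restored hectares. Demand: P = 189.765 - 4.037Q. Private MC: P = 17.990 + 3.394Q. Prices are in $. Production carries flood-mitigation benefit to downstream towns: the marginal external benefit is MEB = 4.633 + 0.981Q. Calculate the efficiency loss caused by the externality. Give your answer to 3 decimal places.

DWL = $57.816

Market equilibrium (private): 17.990 + 3.394Q = 189.765 - 4.037Q → Q_m = 23.1160.
Social marginal cost = private MC − MEB = 13.357 + 2.413Q.
Set SMC = demand: 13.357 + 2.413Q = 189.765 - 4.037Q → Q* = 27.3501.
Height of the DWL triangle at Q_m is demand(Q_m) − SMC(Q_m) = MEB(Q_m) = 27.3098.
DWL = ½ × 4.2341 × 27.3098 = 57.8162.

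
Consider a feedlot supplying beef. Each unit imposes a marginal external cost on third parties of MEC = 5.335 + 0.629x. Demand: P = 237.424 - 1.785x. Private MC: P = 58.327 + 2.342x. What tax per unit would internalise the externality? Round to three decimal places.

tax = 28.316 per unit

Social marginal cost = private MC + MEC = 63.662 + 2.971x.
Set SMC = demand: 63.662 + 2.971x = 237.424 - 1.785x → x* = 36.5353.
The Pigouvian tax equals MEC at x*: 5.335 + 0.629×36.5353 = 28.3157.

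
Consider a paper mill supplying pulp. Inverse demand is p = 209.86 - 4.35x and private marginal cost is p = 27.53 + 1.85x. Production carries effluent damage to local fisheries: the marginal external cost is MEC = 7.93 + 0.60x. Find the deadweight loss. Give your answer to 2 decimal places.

Market equilibrium (private): 27.53 + 1.85x = 209.86 - 4.35x → x_m = 29.4081.
Social marginal cost = private MC + MEC = 35.46 + 2.45x.
Set SMC = demand: 35.46 + 2.45x = 209.86 - 4.35x → x* = 25.6471.
The loss is the area between SMC and demand from x* to x_m; with linear curves that's a triangle of height MEC(x_m).
DWL = ½ × 3.7610 × 25.5748 = 48.0934.

DWL = 48.09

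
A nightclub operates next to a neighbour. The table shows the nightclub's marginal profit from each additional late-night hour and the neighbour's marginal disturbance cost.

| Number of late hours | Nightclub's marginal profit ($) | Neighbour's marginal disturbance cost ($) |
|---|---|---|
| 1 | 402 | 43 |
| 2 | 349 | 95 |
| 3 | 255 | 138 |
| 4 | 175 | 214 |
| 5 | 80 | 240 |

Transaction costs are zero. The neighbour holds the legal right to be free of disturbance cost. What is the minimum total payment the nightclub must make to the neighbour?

$276

Efficient level: marginal profit ≥ marginal disturbance cost through level 3, so k* = 3.
With the neighbour holding the right, the nightclub must at least compensate total damage at k*: 43 + 95 + 138 = 276.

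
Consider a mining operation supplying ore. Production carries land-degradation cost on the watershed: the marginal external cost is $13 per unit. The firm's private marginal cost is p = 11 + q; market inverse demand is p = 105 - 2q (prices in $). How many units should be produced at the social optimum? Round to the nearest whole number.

Social marginal cost = private MC + MEC = 24 + q.
Set SMC = demand: 24 + q = 105 - 2q → q* = 27.0000.

q* = 27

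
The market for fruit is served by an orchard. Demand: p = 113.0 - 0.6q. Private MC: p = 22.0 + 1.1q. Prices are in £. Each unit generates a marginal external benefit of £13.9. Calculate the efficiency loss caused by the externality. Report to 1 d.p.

Market equilibrium (private): 22.0 + 1.1q = 113.0 - 0.6q → q_m = 53.5294.
Social marginal cost = private MC − MEB = 8.1 + 1.1q.
Set SMC = demand: 8.1 + 1.1q = 113.0 - 0.6q → q* = 61.7059.
Between q* and q_m the wedge demand − SMC runs linearly from 0 to MEB(q_m), so the loss is a triangle.
DWL = ½ × 8.1765 × 13.9000 = 56.8267.

DWL = £56.8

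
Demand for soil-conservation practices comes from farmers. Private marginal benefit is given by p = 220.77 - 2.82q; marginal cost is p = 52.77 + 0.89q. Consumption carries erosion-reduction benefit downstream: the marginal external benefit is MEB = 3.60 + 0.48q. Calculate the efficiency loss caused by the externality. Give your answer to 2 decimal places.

DWL = 99.37

Market equilibrium (private): 52.77 + 0.89q = 220.77 - 2.82q → q_m = 45.2830.
Social marginal benefit = demand + MEB = 224.37 - 2.34q.
Set SMB = MC: 224.37 - 2.34q = 52.77 + 0.89q → q* = 53.1269.
The welfare-loss triangle has base |q_m − q*| and height MEB(q_m) (the vertical gap between SMB and MC is zero at q* and MEB at q_m).
DWL = ½ × 7.8439 × 25.3358 = 99.3657.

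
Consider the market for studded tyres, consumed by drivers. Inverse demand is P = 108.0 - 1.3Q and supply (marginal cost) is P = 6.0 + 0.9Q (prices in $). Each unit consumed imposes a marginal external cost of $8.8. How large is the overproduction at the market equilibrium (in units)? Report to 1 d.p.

4.0 units

Market equilibrium (private): 6.0 + 0.9Q = 108.0 - 1.3Q → Q_m = 46.3636.
Social marginal benefit = demand − MEC = 99.2 - 1.3Q.
Set SMB = MC: 99.2 - 1.3Q = 6.0 + 0.9Q → Q* = 42.3636.
Gap = |46.3636 − 42.3636| = 4.0000.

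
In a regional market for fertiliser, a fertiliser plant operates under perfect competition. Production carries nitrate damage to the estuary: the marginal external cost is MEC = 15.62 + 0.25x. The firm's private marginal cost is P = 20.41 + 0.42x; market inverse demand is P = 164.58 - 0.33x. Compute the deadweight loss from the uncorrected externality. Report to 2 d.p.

DWL = 2027.36

Market equilibrium (private): 20.41 + 0.42x = 164.58 - 0.33x → x_m = 192.2267.
Social marginal cost = private MC + MEC = 36.03 + 0.67x.
Set SMC = demand: 36.03 + 0.67x = 164.58 - 0.33x → x* = 128.5500.
The loss is the area between SMC and demand from x* to x_m; with linear curves that's a triangle of height MEC(x_m).
DWL = ½ × 63.6767 × 63.6767 = 2027.3611.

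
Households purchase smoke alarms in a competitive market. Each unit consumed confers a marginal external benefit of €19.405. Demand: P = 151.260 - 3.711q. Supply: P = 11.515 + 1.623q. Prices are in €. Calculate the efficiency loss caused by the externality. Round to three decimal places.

DWL = €35.298

Market equilibrium (private): 11.515 + 1.623q = 151.260 - 3.711q → q_m = 26.1989.
Social marginal benefit = demand + MEB = 170.665 - 3.711q.
Set SMB = MC: 170.665 - 3.711q = 11.515 + 1.623q → q* = 29.8369.
The welfare-loss triangle has base |q_m − q*| and height MEB(q_m) (the vertical gap between SMB and MC is zero at q* and MEB at q_m).
DWL = ½ × 3.6380 × 19.4050 = 35.2977.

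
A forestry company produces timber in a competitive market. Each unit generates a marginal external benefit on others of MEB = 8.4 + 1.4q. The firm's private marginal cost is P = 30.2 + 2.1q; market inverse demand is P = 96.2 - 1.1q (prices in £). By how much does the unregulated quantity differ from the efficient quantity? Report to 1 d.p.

Market equilibrium (private): 30.2 + 2.1q = 96.2 - 1.1q → q_m = 20.6250.
Social marginal cost = private MC − MEB = 21.8 + 0.7q.
Set SMC = demand: 21.8 + 0.7q = 96.2 - 1.1q → q* = 41.3333.
Gap = |20.6250 − 41.3333| = 20.7083.

20.7 units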